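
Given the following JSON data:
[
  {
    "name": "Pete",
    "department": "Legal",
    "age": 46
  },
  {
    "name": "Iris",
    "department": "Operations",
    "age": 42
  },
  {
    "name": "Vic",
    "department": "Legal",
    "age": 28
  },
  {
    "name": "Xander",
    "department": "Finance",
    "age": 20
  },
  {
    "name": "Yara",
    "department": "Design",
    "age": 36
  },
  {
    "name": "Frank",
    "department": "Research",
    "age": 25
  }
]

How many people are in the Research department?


Scanning records for department = Research
  Record 5: Frank
Count: 1

ANSWER: 1


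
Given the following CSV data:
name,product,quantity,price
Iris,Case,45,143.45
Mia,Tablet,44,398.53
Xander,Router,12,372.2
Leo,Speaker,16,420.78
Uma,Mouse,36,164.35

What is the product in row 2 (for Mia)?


Row 2: Mia
Column 'product' = Tablet

ANSWER: Tablet


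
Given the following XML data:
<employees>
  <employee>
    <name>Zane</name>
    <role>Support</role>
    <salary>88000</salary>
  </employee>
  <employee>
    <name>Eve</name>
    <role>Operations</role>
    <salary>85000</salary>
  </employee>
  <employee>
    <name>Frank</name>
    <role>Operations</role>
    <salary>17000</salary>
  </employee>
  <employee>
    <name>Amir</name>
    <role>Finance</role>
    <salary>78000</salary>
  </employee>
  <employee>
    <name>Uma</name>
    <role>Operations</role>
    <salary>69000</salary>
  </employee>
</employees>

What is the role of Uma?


Searching for <employee> with <name>Uma</name>
Found at position 5
<role>Operations</role>

ANSWER: Operations


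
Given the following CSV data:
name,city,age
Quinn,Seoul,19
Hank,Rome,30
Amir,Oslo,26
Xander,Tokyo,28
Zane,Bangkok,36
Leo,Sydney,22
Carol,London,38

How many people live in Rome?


Scanning city column for 'Rome':
  Row 2: Hank -> MATCH
Total matches: 1

ANSWER: 1


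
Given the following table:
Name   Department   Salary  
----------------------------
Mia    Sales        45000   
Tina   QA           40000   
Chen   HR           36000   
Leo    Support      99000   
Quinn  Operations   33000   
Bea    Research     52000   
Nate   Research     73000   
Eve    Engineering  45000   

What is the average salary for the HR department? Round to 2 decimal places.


HR department members:
  Chen: 36000
Sum = 36000
Count = 1
Average = 36000 / 1 = 36000.00

ANSWER: 36000.00


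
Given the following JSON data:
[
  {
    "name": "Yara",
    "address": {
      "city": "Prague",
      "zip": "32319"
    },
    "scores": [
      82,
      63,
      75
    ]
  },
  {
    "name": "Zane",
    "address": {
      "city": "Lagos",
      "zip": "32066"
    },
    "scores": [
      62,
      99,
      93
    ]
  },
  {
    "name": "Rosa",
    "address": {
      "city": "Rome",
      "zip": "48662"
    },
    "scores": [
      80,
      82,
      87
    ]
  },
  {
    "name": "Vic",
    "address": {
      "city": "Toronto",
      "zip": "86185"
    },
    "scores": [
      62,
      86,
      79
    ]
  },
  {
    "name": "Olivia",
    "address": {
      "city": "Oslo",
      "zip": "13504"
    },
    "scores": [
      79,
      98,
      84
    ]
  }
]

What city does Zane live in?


Path: records[1].address.city
Value: Lagos

ANSWER: Lagos


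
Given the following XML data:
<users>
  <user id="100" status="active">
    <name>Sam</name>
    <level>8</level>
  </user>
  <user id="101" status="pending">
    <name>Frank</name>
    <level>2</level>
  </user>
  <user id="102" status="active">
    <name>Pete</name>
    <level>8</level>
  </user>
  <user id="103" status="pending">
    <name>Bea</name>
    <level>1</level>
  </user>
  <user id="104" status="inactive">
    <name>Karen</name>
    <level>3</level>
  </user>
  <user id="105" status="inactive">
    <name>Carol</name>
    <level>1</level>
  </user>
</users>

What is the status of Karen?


Finding user with name = Karen
user id="104" status="inactive"

ANSWER: inactive


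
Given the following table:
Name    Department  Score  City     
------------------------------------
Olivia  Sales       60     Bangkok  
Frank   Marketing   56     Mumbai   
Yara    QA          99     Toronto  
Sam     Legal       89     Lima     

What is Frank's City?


Row 2: Frank
City = Mumbai

ANSWER: Mumbai


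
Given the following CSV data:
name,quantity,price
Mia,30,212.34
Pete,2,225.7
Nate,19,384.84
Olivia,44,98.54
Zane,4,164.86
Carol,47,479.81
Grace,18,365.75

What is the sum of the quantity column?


Values in 'quantity' column:
  Row 1: 30
  Row 2: 2
  Row 3: 19
  Row 4: 44
  Row 5: 4
  Row 6: 47
  Row 7: 18
Sum = 30 + 2 + 19 + 44 + 4 + 47 + 18 = 164

ANSWER: 164


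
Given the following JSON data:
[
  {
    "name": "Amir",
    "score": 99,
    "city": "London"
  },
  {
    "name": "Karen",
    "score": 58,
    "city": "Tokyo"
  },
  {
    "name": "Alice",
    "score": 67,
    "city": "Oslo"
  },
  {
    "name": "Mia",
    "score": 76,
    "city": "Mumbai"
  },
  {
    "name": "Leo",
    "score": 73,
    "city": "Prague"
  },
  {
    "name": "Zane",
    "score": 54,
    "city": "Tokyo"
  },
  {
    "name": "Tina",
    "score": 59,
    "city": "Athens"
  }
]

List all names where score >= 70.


Filtering records where score >= 70:
  Amir (score=99) -> YES
  Karen (score=58) -> no
  Alice (score=67) -> no
  Mia (score=76) -> YES
  Leo (score=73) -> YES
  Zane (score=54) -> no
  Tina (score=59) -> no


ANSWER: Amir, Mia, Leo


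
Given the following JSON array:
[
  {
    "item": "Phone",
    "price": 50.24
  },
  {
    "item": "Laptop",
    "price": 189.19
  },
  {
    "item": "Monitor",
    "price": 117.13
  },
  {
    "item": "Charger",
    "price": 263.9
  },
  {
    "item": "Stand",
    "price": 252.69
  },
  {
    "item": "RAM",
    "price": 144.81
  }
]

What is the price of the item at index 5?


Array index 5 -> RAM
price = 144.81

ANSWER: 144.81


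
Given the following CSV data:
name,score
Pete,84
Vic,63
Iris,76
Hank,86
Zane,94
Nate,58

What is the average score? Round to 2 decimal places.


Scores: 84, 63, 76, 86, 94, 58
Sum = 461
Count = 6
Average = 461 / 6 = 76.83

ANSWER: 76.83


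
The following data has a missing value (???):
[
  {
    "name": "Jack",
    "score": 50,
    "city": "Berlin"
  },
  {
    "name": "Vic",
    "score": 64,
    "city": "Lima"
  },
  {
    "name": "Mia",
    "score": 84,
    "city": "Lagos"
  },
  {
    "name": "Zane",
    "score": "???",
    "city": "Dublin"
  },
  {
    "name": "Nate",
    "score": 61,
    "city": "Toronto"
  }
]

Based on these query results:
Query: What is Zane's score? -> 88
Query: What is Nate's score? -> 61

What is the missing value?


The missing value is Zane's score
From query: Zane's score = 88

ANSWER: 88


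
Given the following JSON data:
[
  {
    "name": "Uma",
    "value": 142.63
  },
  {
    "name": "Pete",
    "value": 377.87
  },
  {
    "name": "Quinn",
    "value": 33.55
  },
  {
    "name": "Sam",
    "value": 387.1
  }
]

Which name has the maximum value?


Comparing values:
  Uma: 142.63
  Pete: 377.87
  Quinn: 33.55
  Sam: 387.1
Maximum: Sam (387.1)

ANSWER: Sam


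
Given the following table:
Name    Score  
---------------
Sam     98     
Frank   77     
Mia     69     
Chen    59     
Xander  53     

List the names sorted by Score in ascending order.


Sorting by Score (ascending):
  Xander: 53
  Chen: 59
  Mia: 69
  Frank: 77
  Sam: 98


ANSWER: Xander, Chen, Mia, Frank, Sam


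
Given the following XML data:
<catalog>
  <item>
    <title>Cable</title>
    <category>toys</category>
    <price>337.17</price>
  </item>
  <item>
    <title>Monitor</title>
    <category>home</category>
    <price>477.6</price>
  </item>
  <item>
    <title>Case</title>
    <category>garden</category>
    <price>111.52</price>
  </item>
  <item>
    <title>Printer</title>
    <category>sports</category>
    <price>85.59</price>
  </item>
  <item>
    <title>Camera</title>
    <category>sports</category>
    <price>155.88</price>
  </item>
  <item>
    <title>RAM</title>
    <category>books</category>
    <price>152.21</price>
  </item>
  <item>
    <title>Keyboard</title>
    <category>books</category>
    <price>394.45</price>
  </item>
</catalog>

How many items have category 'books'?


Scanning <item> elements for <category>books</category>:
  Item 6: RAM -> MATCH
  Item 7: Keyboard -> MATCH
Count: 2

ANSWER: 2


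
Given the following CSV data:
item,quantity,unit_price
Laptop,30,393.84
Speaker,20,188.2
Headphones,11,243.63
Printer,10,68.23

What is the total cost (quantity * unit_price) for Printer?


Row: Printer
quantity = 10
unit_price = 68.23
total = 10 * 68.23 = 682.3

ANSWER: 682.3


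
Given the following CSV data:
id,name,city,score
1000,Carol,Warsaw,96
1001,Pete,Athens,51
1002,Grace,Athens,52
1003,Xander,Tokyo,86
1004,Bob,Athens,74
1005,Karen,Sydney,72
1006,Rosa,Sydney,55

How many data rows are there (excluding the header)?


Counting rows (excluding header):
Header: id,name,city,score
Data rows: 7

ANSWER: 7


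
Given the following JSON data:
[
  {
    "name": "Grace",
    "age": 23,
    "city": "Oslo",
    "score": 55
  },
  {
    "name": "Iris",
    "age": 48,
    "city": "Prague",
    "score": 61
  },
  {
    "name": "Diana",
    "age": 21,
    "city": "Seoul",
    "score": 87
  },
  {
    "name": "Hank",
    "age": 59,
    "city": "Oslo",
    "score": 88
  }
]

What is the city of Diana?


Looking up record where name = Diana
Record index: 2
Field 'city' = Seoul

ANSWER: Seoul


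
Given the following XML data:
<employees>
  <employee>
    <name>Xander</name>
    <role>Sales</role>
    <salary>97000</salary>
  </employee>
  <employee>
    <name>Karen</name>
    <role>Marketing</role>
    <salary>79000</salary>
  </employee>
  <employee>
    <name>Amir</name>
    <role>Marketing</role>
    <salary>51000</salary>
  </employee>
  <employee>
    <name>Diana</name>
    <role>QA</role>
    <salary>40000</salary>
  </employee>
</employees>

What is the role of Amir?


Searching for <employee> with <name>Amir</name>
Found at position 3
<role>Marketing</role>

ANSWER: Marketing


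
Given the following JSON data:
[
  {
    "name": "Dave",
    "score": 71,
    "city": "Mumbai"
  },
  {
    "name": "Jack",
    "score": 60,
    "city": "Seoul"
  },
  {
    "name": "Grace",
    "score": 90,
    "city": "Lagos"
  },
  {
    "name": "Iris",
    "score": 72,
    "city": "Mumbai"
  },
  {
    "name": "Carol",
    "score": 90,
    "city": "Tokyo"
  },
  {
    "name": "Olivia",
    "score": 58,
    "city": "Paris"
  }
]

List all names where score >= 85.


Filtering records where score >= 85:
  Dave (score=71) -> no
  Jack (score=60) -> no
  Grace (score=90) -> YES
  Iris (score=72) -> no
  Carol (score=90) -> YES
  Olivia (score=58) -> no


ANSWER: Grace, Carol


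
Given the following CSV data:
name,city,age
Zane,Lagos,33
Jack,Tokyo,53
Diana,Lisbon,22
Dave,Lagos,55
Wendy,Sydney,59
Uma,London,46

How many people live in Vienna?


Scanning city column for 'Vienna':
Total matches: 0

ANSWER: 0


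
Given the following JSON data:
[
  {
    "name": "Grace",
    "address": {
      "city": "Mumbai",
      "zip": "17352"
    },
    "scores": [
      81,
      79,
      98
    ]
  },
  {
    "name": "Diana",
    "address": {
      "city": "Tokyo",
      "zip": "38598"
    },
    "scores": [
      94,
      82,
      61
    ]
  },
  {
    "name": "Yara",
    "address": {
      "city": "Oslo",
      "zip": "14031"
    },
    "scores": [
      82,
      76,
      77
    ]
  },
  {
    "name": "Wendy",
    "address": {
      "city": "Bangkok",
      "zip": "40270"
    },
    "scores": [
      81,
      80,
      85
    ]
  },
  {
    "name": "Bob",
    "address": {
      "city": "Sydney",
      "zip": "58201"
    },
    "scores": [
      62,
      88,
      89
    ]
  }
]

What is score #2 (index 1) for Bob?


Path: records[4].scores[1]
Value: 88

ANSWER: 88


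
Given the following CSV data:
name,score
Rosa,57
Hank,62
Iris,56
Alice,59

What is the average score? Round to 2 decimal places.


Scores: 57, 62, 56, 59
Sum = 234
Count = 4
Average = 234 / 4 = 58.50

ANSWER: 58.50


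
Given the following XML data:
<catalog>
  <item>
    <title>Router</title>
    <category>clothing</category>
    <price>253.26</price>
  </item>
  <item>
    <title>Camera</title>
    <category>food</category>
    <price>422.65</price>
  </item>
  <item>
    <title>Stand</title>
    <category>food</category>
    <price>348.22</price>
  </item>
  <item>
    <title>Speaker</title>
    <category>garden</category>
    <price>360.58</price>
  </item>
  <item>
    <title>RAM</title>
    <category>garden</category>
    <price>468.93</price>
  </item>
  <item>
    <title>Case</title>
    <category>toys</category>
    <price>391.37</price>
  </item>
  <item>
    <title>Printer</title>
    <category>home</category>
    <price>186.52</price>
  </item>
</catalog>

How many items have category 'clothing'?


Scanning <item> elements for <category>clothing</category>:
  Item 1: Router -> MATCH
Count: 1

ANSWER: 1


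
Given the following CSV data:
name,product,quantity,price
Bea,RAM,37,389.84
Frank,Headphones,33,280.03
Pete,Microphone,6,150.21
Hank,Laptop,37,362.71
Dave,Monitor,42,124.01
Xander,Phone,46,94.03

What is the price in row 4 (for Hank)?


Row 4: Hank
Column 'price' = 362.71

ANSWER: 362.71


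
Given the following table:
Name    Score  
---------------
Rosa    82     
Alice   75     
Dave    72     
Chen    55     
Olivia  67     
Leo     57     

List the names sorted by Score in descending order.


Sorting by Score (descending):
  Rosa: 82
  Alice: 75
  Dave: 72
  Olivia: 67
  Leo: 57
  Chen: 55


ANSWER: Rosa, Alice, Dave, Olivia, Leo, Chen


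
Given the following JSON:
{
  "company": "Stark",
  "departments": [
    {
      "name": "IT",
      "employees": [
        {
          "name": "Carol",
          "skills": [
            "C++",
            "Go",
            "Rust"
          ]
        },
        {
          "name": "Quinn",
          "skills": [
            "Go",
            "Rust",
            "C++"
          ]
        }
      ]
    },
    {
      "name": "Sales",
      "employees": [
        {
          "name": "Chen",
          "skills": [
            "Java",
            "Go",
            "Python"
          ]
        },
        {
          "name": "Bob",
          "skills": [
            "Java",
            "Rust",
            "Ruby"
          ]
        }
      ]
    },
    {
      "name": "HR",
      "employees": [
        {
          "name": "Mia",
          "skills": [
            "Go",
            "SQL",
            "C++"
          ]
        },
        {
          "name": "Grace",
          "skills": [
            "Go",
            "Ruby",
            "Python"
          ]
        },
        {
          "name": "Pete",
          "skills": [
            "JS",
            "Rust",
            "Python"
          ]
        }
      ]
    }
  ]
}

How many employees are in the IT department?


Path: departments[0].employees
Count: 2

ANSWER: 2


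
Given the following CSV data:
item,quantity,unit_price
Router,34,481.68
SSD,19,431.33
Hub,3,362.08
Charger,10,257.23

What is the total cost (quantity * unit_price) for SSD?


Row: SSD
quantity = 19
unit_price = 431.33
total = 19 * 431.33 = 8195.27

ANSWER: 8195.27


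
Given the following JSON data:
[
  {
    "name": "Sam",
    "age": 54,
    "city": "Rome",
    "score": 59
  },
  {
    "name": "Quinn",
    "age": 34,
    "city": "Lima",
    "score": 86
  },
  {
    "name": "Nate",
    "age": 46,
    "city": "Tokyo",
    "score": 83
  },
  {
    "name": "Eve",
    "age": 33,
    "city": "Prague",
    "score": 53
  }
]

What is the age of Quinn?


Looking up record where name = Quinn
Record index: 1
Field 'age' = 34

ANSWER: 34


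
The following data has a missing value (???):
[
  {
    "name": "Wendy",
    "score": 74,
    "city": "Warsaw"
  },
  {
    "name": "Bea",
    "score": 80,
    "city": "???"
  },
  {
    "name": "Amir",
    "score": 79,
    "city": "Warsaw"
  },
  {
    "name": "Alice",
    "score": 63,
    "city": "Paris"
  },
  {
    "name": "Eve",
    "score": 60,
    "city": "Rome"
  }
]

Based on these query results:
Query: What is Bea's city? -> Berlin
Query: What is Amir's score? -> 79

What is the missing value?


The missing value is Bea's city
From query: Bea's city = Berlin

ANSWER: Berlin


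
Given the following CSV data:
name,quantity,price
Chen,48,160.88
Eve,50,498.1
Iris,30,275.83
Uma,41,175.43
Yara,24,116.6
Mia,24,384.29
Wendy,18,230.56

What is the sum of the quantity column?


Values in 'quantity' column:
  Row 1: 48
  Row 2: 50
  Row 3: 30
  Row 4: 41
  Row 5: 24
  Row 6: 24
  Row 7: 18
Sum = 48 + 50 + 30 + 41 + 24 + 24 + 18 = 235

ANSWER: 235


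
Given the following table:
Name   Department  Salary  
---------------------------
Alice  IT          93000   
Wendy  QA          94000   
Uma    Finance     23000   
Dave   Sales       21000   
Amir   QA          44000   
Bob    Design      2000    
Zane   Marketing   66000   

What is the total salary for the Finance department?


Finance department members:
  Uma: 23000
Total = 23000 = 23000

ANSWER: 23000


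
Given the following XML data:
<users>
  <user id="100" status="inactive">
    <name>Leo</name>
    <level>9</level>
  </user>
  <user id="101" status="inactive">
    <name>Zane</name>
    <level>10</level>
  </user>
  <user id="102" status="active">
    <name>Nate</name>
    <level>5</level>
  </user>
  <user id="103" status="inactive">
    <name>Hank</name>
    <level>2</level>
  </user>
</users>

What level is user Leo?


Finding user: Leo
<level>9</level>

ANSWER: 9


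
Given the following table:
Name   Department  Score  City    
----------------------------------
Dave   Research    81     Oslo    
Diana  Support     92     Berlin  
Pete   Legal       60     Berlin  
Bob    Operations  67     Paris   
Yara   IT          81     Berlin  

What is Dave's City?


Row 1: Dave
City = Oslo

ANSWER: Oslo


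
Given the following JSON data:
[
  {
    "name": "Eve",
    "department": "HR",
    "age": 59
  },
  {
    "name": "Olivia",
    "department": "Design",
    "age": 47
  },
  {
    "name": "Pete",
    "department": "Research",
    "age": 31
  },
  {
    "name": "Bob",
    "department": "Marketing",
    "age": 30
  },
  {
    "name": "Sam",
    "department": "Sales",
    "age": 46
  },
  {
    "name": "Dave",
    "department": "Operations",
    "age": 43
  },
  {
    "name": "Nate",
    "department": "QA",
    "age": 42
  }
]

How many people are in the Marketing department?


Scanning records for department = Marketing
  Record 3: Bob
Count: 1

ANSWER: 1


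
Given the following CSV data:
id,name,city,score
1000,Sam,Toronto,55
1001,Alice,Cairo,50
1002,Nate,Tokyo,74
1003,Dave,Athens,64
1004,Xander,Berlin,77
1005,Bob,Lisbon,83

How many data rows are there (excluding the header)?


Counting rows (excluding header):
Header: id,name,city,score
Data rows: 6

ANSWER: 6


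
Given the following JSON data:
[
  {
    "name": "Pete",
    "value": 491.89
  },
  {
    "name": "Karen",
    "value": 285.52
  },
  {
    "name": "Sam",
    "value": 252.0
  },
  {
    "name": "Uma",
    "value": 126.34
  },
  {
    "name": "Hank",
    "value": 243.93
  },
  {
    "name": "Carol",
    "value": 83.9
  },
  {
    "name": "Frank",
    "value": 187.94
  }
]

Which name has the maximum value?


Comparing values:
  Pete: 491.89
  Karen: 285.52
  Sam: 252.0
  Uma: 126.34
  Hank: 243.93
  Carol: 83.9
  Frank: 187.94
Maximum: Pete (491.89)

ANSWER: Pete


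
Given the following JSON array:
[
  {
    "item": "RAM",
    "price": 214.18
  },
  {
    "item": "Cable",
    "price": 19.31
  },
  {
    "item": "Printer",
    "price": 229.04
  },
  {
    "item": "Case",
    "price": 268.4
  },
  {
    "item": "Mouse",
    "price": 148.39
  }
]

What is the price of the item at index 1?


Array index 1 -> Cable
price = 19.31

ANSWER: 19.31


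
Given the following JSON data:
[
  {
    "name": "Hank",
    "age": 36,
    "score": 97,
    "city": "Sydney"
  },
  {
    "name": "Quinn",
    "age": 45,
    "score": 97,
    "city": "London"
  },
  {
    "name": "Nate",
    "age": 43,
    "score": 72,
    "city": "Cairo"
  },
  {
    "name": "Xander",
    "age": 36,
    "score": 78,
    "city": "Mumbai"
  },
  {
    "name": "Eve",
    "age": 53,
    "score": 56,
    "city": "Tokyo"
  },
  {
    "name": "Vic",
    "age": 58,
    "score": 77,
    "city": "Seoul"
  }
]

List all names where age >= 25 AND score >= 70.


Checking both conditions:
  Hank (age=36, score=97) -> YES
  Quinn (age=45, score=97) -> YES
  Nate (age=43, score=72) -> YES
  Xander (age=36, score=78) -> YES
  Eve (age=53, score=56) -> no
  Vic (age=58, score=77) -> YES


ANSWER: Hank, Quinn, Nate, Xander, Vic


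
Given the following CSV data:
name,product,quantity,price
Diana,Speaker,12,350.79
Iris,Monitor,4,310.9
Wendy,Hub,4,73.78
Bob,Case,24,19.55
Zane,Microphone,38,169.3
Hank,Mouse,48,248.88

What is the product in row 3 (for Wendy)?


Row 3: Wendy
Column 'product' = Hub

ANSWER: Hub


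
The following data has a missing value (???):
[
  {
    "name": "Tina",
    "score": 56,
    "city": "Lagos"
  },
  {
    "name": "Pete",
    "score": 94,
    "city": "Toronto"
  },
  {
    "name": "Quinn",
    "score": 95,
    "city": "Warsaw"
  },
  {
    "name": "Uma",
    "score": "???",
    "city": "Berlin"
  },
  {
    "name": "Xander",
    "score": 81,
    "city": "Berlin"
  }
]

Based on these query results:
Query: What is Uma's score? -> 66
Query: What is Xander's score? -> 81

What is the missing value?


The missing value is Uma's score
From query: Uma's score = 66

ANSWER: 66


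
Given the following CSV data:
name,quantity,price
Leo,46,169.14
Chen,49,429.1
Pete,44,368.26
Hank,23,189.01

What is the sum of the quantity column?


Values in 'quantity' column:
  Row 1: 46
  Row 2: 49
  Row 3: 44
  Row 4: 23
Sum = 46 + 49 + 44 + 23 = 162

ANSWER: 162


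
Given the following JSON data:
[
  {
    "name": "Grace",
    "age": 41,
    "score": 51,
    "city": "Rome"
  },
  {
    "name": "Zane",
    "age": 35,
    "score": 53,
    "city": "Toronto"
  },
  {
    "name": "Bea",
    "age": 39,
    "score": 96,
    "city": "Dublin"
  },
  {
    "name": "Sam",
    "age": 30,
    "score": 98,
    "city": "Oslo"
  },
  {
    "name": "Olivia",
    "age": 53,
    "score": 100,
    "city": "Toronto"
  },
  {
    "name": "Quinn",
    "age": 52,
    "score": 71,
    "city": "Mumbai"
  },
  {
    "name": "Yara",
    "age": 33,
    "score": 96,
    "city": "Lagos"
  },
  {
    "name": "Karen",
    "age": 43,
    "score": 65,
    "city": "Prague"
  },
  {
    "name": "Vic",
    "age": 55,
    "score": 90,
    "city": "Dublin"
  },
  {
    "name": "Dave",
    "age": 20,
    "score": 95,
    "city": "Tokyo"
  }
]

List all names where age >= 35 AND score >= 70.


Checking both conditions:
  Grace (age=41, score=51) -> no
  Zane (age=35, score=53) -> no
  Bea (age=39, score=96) -> YES
  Sam (age=30, score=98) -> no
  Olivia (age=53, score=100) -> YES
  Quinn (age=52, score=71) -> YES
  Yara (age=33, score=96) -> no
  Karen (age=43, score=65) -> no
  Vic (age=55, score=90) -> YES
  Dave (age=20, score=95) -> no


ANSWER: Bea, Olivia, Quinn, Vic


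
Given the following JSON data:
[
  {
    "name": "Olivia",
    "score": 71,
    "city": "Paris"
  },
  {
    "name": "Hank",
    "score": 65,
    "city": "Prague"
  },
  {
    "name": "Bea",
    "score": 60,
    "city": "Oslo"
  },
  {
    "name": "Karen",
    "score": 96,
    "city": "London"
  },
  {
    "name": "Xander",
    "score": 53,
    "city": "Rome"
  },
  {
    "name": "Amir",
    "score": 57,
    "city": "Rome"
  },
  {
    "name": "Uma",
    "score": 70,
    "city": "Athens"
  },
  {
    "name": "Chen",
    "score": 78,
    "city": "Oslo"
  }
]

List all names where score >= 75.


Filtering records where score >= 75:
  Olivia (score=71) -> no
  Hank (score=65) -> no
  Bea (score=60) -> no
  Karen (score=96) -> YES
  Xander (score=53) -> no
  Amir (score=57) -> no
  Uma (score=70) -> no
  Chen (score=78) -> YES


ANSWER: Karen, Chen


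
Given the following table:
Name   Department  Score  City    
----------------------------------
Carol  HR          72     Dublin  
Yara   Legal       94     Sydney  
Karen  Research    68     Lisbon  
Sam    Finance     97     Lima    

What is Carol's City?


Row 1: Carol
City = Dublin

ANSWER: Dublin


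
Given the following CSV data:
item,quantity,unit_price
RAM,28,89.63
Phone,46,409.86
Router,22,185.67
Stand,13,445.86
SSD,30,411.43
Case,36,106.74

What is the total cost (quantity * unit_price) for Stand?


Row: Stand
quantity = 13
unit_price = 445.86
total = 13 * 445.86 = 5796.18

ANSWER: 5796.18


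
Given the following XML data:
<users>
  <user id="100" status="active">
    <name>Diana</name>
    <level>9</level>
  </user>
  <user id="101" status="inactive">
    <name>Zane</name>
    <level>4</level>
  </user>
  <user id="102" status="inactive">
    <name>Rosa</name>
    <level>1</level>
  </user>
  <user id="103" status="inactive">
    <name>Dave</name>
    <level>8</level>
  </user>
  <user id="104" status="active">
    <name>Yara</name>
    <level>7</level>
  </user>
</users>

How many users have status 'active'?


Counting users with status='active':
  Diana (id=100) -> MATCH
  Yara (id=104) -> MATCH
Count: 2

ANSWER: 2


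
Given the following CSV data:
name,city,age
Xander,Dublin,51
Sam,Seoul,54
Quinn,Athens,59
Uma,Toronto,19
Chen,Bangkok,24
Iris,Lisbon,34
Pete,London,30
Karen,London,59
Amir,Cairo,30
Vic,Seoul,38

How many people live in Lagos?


Scanning city column for 'Lagos':
Total matches: 0

ANSWER: 0


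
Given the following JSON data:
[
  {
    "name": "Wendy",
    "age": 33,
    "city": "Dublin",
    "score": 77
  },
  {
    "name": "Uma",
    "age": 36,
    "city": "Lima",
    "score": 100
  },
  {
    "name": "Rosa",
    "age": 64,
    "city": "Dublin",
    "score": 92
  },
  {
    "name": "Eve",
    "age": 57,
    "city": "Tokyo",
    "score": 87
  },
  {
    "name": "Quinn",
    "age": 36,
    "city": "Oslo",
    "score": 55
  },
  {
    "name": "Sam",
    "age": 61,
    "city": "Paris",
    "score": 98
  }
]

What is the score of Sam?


Looking up record where name = Sam
Record index: 5
Field 'score' = 98

ANSWER: 98


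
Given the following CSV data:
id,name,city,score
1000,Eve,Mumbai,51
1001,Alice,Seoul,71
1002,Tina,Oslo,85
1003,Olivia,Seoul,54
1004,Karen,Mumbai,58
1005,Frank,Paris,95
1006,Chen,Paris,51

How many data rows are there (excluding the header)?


Counting rows (excluding header):
Header: id,name,city,score
Data rows: 7

ANSWER: 7


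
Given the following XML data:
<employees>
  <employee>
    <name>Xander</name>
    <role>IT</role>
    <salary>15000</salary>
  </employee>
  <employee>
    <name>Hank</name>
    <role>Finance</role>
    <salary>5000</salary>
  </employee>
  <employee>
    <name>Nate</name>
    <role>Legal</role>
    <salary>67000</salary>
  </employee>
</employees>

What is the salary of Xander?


Searching for <employee> with <name>Xander</name>
Found at position 1
<salary>15000</salary>

ANSWER: 15000


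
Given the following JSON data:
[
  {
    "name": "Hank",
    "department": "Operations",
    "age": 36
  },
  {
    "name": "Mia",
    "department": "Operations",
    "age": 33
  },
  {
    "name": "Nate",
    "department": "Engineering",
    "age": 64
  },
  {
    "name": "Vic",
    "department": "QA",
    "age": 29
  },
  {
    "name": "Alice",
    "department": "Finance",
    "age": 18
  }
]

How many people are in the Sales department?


Scanning records for department = Sales
  No matches found
Count: 0

ANSWER: 0


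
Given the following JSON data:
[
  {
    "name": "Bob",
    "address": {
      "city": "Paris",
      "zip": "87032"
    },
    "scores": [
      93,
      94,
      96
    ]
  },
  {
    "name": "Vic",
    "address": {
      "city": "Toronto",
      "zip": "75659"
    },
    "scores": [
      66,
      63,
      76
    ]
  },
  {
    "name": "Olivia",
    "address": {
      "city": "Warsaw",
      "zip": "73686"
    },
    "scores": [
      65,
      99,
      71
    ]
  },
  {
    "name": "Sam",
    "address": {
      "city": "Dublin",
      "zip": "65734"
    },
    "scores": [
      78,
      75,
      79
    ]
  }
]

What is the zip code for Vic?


Path: records[1].address.zip
Value: 75659

ANSWER: 75659


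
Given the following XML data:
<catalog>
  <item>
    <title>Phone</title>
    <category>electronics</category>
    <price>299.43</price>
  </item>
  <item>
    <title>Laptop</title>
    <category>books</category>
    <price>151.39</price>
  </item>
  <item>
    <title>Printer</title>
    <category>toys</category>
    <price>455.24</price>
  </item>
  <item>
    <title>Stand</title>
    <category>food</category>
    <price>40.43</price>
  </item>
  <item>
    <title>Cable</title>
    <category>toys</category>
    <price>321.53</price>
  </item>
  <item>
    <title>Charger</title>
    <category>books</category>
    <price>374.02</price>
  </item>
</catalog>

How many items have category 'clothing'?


Scanning <item> elements for <category>clothing</category>:
Count: 0

ANSWER: 0


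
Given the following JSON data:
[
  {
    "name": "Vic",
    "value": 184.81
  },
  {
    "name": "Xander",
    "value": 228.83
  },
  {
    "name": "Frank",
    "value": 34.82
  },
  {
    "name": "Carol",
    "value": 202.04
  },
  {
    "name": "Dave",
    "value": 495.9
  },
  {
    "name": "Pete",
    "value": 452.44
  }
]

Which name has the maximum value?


Comparing values:
  Vic: 184.81
  Xander: 228.83
  Frank: 34.82
  Carol: 202.04
  Dave: 495.9
  Pete: 452.44
Maximum: Dave (495.9)

ANSWER: Dave


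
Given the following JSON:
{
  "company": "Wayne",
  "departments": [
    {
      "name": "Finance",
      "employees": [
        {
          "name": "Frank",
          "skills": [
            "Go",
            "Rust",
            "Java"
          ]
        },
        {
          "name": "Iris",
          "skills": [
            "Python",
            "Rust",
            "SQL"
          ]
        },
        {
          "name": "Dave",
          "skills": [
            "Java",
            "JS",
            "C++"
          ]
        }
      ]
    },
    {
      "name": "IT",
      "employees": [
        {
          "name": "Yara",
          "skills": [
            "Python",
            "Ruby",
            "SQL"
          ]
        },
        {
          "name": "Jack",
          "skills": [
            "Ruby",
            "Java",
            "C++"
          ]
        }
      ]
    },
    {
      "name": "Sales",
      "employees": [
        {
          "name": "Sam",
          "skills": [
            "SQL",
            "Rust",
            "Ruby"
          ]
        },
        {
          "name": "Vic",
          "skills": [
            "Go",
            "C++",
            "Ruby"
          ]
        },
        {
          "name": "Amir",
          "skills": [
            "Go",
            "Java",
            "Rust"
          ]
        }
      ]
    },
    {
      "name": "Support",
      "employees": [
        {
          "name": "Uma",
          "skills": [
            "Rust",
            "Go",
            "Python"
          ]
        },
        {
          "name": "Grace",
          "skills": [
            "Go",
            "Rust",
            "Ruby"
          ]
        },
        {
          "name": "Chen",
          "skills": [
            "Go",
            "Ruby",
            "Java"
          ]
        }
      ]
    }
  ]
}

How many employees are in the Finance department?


Path: departments[0].employees
Count: 3

ANSWER: 3


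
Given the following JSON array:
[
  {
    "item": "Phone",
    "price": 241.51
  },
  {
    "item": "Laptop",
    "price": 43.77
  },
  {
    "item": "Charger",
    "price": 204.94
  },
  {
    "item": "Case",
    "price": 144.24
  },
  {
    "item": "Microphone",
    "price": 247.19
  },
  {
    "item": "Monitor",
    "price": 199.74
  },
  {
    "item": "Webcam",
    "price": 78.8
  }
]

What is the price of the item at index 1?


Array index 1 -> Laptop
price = 43.77

ANSWER: 43.77


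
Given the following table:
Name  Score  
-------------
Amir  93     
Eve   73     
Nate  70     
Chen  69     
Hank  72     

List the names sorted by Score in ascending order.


Sorting by Score (ascending):
  Chen: 69
  Nate: 70
  Hank: 72
  Eve: 73
  Amir: 93


ANSWER: Chen, Nate, Hank, Eve, Amir


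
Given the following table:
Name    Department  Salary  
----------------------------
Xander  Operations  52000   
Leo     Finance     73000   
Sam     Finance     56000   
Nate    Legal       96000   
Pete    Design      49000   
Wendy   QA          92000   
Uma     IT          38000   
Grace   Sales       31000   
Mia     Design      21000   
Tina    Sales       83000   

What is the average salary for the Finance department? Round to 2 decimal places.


Finance department members:
  Leo: 73000
  Sam: 56000
Sum = 129000
Count = 2
Average = 129000 / 2 = 64500.00

ANSWER: 64500.00


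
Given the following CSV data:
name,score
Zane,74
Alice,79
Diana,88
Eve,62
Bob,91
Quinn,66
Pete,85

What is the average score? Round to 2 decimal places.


Scores: 74, 79, 88, 62, 91, 66, 85
Sum = 545
Count = 7
Average = 545 / 7 = 77.86

ANSWER: 77.86


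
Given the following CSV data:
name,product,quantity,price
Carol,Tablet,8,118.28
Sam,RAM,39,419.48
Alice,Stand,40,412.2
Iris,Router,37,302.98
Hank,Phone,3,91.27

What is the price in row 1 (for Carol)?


Row 1: Carol
Column 'price' = 118.28

ANSWER: 118.28


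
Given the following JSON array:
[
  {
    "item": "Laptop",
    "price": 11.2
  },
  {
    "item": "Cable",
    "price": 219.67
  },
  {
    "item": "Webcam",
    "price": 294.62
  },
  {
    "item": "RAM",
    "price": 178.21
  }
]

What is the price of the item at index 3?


Array index 3 -> RAM
price = 178.21

ANSWER: 178.21


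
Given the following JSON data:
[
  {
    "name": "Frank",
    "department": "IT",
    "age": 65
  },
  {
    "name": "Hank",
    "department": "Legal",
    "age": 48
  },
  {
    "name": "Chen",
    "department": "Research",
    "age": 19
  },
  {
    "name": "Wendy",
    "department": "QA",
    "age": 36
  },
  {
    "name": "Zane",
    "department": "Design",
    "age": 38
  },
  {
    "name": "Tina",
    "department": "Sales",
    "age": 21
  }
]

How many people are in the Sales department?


Scanning records for department = Sales
  Record 5: Tina
Count: 1

ANSWER: 1


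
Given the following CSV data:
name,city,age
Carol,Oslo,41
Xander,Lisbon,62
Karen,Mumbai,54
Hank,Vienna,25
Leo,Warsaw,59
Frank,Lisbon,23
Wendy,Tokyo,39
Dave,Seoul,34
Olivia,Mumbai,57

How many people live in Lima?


Scanning city column for 'Lima':
Total matches: 0

ANSWER: 0


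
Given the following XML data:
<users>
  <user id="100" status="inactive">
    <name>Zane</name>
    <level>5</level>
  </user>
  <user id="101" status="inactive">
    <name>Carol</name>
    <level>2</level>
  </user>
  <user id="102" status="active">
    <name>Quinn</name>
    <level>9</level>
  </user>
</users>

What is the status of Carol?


Finding user with name = Carol
user id="101" status="inactive"

ANSWER: inactive


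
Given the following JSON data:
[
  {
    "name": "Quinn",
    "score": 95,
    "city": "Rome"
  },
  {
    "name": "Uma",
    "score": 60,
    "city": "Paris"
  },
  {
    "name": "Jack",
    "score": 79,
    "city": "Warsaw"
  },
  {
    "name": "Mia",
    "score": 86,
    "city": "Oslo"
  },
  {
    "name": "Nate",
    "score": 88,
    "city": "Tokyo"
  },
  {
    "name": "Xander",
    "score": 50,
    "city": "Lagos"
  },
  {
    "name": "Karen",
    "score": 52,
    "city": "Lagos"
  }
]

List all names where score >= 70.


Filtering records where score >= 70:
  Quinn (score=95) -> YES
  Uma (score=60) -> no
  Jack (score=79) -> YES
  Mia (score=86) -> YES
  Nate (score=88) -> YES
  Xander (score=50) -> no
  Karen (score=52) -> no


ANSWER: Quinn, Jack, Mia, Nate


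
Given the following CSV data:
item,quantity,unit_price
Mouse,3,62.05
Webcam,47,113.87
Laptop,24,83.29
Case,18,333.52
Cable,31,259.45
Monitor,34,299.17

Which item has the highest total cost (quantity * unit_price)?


Computing row totals:
  Mouse: 186.15
  Webcam: 5351.89
  Laptop: 1998.96
  Case: 6003.36
  Cable: 8042.95
  Monitor: 10171.78
Maximum: Monitor (10171.78)

ANSWER: Monitor


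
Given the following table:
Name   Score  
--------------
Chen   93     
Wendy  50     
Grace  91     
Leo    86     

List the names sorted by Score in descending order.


Sorting by Score (descending):
  Chen: 93
  Grace: 91
  Leo: 86
  Wendy: 50


ANSWER: Chen, Grace, Leo, Wendy


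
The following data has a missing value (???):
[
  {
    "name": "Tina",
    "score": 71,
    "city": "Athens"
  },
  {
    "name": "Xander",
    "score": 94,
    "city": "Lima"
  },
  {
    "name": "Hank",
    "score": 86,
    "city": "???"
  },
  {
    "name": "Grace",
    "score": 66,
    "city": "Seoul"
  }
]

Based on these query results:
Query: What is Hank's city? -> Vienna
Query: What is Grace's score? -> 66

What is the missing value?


The missing value is Hank's city
From query: Hank's city = Vienna

ANSWER: Vienna


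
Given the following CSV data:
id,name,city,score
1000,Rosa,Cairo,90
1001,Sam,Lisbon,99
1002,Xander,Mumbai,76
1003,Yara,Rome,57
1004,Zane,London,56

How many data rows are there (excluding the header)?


Counting rows (excluding header):
Header: id,name,city,score
Data rows: 5

ANSWER: 5


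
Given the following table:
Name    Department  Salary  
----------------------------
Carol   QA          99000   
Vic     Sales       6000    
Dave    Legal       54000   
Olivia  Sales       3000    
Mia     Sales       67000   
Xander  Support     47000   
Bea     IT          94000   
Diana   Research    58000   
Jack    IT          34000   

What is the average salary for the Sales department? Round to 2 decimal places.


Sales department members:
  Vic: 6000
  Olivia: 3000
  Mia: 67000
Sum = 76000
Count = 3
Average = 76000 / 3 = 25333.33

ANSWER: 25333.33


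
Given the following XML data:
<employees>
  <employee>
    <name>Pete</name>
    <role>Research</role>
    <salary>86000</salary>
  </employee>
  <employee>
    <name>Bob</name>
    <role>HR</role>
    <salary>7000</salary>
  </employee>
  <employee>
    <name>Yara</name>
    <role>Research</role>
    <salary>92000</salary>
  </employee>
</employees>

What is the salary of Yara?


Searching for <employee> with <name>Yara</name>
Found at position 3
<salary>92000</salary>

ANSWER: 92000


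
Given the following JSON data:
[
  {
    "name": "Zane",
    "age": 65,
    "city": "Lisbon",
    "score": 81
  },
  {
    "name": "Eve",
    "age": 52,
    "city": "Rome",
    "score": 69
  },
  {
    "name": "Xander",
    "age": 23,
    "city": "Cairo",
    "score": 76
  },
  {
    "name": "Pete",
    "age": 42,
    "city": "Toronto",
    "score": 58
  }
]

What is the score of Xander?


Looking up record where name = Xander
Record index: 2
Field 'score' = 76

ANSWER: 76


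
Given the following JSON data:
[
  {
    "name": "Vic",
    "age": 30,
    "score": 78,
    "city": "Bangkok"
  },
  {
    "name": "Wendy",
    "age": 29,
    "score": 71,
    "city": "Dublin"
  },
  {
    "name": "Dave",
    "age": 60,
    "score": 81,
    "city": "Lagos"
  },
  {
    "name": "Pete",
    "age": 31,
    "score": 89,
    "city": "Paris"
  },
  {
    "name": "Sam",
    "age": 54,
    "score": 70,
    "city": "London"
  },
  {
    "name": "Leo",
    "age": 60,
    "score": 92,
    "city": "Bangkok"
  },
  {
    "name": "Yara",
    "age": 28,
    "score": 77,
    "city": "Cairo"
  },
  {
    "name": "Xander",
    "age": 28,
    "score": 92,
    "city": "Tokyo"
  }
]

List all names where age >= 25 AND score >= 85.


Checking both conditions:
  Vic (age=30, score=78) -> no
  Wendy (age=29, score=71) -> no
  Dave (age=60, score=81) -> no
  Pete (age=31, score=89) -> YES
  Sam (age=54, score=70) -> no
  Leo (age=60, score=92) -> YES
  Yara (age=28, score=77) -> no
  Xander (age=28, score=92) -> YES


ANSWER: Pete, Leo, Xander


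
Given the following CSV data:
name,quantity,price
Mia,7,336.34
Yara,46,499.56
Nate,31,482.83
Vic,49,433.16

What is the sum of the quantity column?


Values in 'quantity' column:
  Row 1: 7
  Row 2: 46
  Row 3: 31
  Row 4: 49
Sum = 7 + 46 + 31 + 49 = 133

ANSWER: 133
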